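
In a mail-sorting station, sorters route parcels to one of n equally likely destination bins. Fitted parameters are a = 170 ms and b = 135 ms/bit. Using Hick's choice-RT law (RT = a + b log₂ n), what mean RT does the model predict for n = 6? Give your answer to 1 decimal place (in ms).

log₂(6) = 2.5850 bits, so RT = 170 + 135 × 2.5850 ≈ 518.970 ms.

519.0 ms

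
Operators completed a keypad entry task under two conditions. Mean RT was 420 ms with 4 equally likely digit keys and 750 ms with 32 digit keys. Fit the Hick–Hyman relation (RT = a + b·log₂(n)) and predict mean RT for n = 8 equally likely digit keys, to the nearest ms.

530 ms

RT is linear in log₂ n, so two points fix the line:
  b = (750 − 420) / (log₂ 32 − log₂ 4) = 330 / (5 − 2) = 110 ms/bit
  a = 420 − 110 × 2 = 200 ms
Then RT(8) = 200 + 110 × log₂ 8 = 200 + 110 × 3 ≈ 530.000 ms.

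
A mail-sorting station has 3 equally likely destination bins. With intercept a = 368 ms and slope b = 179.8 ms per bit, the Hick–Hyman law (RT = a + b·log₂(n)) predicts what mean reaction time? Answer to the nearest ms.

653 ms

log₂(3) = 1.5850 bits, so RT = 368 + 179.8 × 1.5850 ≈ 652.976 ms.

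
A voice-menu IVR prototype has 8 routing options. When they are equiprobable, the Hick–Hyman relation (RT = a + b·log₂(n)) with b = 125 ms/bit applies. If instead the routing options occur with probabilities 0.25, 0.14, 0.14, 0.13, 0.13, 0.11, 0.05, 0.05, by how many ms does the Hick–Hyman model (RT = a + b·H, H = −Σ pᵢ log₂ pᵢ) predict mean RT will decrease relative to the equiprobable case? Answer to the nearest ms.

The RT saving is b·ΔH. Equiprobable H₀ = log₂(8) = 3.0000 bits; with the given probabilities H = 2.8420 bits.
b·(H₀ − H) = 125 × (3.0000 − 2.8420) = 19.75 ms.

20 ms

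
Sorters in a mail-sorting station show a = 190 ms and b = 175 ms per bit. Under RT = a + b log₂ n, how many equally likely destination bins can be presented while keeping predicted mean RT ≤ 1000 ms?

175·log₂ n ≤ 1000 − 190 = 810, giving log₂ n ≤ 4.6286 and n ≤ 24.737. The largest whole number is 24.

24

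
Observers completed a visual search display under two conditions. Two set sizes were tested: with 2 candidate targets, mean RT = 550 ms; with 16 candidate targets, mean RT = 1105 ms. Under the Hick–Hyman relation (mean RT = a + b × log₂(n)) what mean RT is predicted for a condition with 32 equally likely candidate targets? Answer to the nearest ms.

1290 ms

Fit slope and intercept:
  b = (1105 − 550) / (log₂ 16 − log₂ 2) = 555 / (4 − 1) = 185 ms/bit
  a = 550 − 185 × 1 = 365 ms
Then RT(32) = 365 + 185 × log₂ 32 = 365 + 185 × 5 ≈ 1290.000 ms.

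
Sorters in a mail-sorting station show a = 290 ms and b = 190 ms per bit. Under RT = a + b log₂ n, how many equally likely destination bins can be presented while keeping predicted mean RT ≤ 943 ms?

10

Information budget: (943 − 290)/190 = 3.4368 bits, so n ≤ 2^3.4368 = 10.829 → at most 10.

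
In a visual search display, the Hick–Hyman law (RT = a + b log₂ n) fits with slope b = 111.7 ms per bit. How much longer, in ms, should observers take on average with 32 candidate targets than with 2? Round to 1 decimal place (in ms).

446.8 ms

The intercept a cancels: ΔRT = b·(log₂ n₂ − log₂ n₁) = b·log₂(n₂/n₁).
log₂(32) − log₂(2) = log₂(32/2) = log₂(16) = 4.
ΔRT = 111.7 × 4.0000 = 446.800 ms.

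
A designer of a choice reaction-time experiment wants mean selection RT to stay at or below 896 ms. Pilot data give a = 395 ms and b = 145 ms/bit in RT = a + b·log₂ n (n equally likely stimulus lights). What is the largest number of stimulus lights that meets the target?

Set 395 + 145·log₂ n ≤ 896 → log₂ n ≤ (896 − 395)/145 = 3.4552.
So n ≤ 2^3.4552 = 10.968; the largest integer n is 10.

10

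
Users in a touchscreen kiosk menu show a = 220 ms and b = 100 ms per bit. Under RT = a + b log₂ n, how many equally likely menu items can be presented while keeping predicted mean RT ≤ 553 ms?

100·log₂ n ≤ 553 − 220 = 333, giving log₂ n ≤ 3.3300 and n ≤ 10.056. The largest whole number is 10.

10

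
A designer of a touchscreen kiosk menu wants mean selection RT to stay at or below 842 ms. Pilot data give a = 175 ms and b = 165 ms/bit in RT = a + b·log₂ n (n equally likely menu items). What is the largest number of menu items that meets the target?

16

165·log₂ n ≤ 842 − 175 = 667, giving log₂ n ≤ 4.0424 and n ≤ 16.477. The largest whole number is 16.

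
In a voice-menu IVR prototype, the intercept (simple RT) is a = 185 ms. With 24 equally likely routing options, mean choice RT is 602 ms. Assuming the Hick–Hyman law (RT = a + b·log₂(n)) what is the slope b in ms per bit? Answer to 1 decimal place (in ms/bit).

90.9 ms/bit

24 alternatives carry log₂ 24 = 4.5850 bits; the choice cost is 602 − 185 = 417 ms, so b = 417/4.5850 = 90.949 ms/bit.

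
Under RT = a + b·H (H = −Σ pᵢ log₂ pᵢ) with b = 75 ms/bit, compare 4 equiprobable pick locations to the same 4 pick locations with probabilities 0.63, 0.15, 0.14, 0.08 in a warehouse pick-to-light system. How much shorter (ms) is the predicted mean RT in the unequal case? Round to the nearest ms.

The RT saving is b·ΔH. Equiprobable H₀ = log₂(4) = 2.0000 bits; with the given probabilities H = 1.5191 bits.
b·(H₀ − H) = 75 × (2.0000 − 1.5191) = 36.07 ms.

36 ms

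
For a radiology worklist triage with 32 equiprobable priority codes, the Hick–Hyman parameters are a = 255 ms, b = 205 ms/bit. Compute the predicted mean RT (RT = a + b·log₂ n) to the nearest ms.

1280 ms

log₂(32) = 5 bits, so RT = 255 + 205 × 5 ≈ 1280.000 ms.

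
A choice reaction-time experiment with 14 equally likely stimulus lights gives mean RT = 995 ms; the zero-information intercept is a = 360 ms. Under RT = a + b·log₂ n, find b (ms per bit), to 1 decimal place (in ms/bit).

166.8 ms/bit

14 alternatives carry log₂ 14 = 3.8074 bits; the choice cost is 995 − 360 = 635 ms, so b = 635/3.8074 = 166.782 ms/bit.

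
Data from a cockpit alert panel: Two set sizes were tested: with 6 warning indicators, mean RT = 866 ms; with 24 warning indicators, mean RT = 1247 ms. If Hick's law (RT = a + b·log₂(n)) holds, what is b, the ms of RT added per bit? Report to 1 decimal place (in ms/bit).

b = (RT₂ − RT₁)/(log₂ n₂ − log₂ n₁) = (1247 − 866)/(4.5850 − 2.5850) = 190.500 ms/bit.

190.5 ms/bit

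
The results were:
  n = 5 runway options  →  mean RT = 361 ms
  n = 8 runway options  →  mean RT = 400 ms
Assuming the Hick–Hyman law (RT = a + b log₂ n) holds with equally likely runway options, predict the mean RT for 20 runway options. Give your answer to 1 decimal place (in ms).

476.0 ms

RT is linear in log₂ n, so two points fix the line:
  b = (400 − 361) / (log₂ 8 − log₂ 5) = 39 / (3 − 2.3219) = 57.516 ms/bit
  a = 361 − 57.516 × 2.3219 = 227.452 ms
Then RT(20) = 227.452 + 57.516 × log₂ 20 = 227.452 + 57.516 × 4.3219 ≈ 476.032 ms.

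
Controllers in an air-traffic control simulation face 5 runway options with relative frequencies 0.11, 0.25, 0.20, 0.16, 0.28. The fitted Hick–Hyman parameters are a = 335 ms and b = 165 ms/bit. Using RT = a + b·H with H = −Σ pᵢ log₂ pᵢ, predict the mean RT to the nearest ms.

707 ms

Entropy contributions −pᵢ log₂ pᵢ: 0.3503, 0.5000, 0.4644, 0.4230, 0.5142; sum H = 2.2519 bits.
RT = a + bH = 335 + 165·2.2519 = 706.57 ms.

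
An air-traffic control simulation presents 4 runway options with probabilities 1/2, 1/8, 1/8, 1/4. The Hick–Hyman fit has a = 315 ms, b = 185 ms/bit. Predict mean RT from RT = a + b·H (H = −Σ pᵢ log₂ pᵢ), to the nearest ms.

H = −Σ pᵢ log₂ pᵢ = 0.5·1 + 0.125·3 + 0.125·3 + 0.25·2 = 1.750 bits.
RT = 315 + 185 × 1.750 = 638.75 ms.

639 ms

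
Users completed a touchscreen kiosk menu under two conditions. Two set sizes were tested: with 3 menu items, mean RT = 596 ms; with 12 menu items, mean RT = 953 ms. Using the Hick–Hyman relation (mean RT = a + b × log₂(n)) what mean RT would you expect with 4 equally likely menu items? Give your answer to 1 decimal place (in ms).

670.1 ms

RT is linear in log₂ n, so two points fix the line:
  b = (953 − 596) / (log₂ 12 − log₂ 3) = 357 / (3.5850 − 1.5850) = 178.500 ms/bit
  a = 596 − 178.500 × 1.5850 = 313.084 ms
Then RT(4) = 313.084 + 178.500 × log₂ 4 = 313.084 + 178.500 × 2 ≈ 670.084 ms.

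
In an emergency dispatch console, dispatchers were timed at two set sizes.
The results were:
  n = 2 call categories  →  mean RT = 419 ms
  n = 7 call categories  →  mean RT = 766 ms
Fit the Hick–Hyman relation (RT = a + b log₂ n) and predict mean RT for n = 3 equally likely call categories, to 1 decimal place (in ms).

Solve the two-equation system in a and b:
  b = (766 − 419) / (log₂ 7 − log₂ 2) = 347 / (2.8074 − 1) = 191.993 ms/bit
  a = 419 − 191.993 × 1 = 227.007 ms
Then RT(3) = 227.007 + 191.993 × log₂ 3 = 227.007 + 191.993 × 1.5850 ≈ 531.309 ms.

531.3 ms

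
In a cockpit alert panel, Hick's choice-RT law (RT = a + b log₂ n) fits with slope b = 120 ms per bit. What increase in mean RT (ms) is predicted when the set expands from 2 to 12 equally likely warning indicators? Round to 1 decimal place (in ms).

310.2 ms

Only the slope matters, since a is common to both: ΔRT = b·log₂(n₂/n₁).
log₂(12) − log₂(2) = 3.5850 − 1 = 2.5850.
ΔRT = 120 × 2.5850 = 310.196 ms.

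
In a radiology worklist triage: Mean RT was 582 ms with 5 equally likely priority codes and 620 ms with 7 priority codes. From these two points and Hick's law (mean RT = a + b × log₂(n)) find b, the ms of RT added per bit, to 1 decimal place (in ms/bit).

b = (RT₂ − RT₁)/(log₂ n₂ − log₂ n₁) = (620 − 582)/(2.8074 − 2.3219) = 78.282 ms/bit.

78.3 ms/bit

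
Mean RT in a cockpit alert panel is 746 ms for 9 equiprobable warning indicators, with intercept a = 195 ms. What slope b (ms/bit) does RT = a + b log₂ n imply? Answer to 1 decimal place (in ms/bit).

log₂(9) = 3.1699 bits.
b = (RT − a)/log₂ n = (746 − 195) / 3.1699 = 173.821 ms/bit.

173.8 ms/bit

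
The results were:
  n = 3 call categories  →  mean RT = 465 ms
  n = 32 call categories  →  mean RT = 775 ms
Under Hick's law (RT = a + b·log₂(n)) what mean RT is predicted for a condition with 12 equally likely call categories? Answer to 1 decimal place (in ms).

646.5 ms

Fit slope and intercept:
  b = (775 − 465) / (log₂ 32 − log₂ 3) = 310 / (5 − 1.5850) = 90.775 ms/bit
  a = 465 − 90.775 × 1.5850 = 321.125 ms
Then RT(12) = 321.125 + 90.775 × log₂ 12 = 321.125 + 90.775 × 3.5850 ≈ 646.550 ms.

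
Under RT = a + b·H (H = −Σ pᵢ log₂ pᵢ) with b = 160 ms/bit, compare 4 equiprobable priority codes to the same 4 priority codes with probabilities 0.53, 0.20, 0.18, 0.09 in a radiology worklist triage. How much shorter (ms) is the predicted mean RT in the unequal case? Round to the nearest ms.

The RT saving is b·ΔH. Equiprobable H₀ = log₂(4) = 2.0000 bits; with the given probabilities H = 1.7078 bits.
b·(H₀ − H) = 160 × (2.0000 − 1.7078) = 46.75 ms.

47 ms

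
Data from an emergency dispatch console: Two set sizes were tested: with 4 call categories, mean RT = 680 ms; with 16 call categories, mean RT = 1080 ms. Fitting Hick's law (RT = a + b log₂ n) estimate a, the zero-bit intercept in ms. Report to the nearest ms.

b = (RT₂ − RT₁)/(log₂ n₂ − log₂ n₁) = (1080 − 680)/(4 − 2) = 200 ms/bit.
a = RT₁ − b·log₂ n₁ = 680 − 200 × 2 = 280.000 ms.

280 ms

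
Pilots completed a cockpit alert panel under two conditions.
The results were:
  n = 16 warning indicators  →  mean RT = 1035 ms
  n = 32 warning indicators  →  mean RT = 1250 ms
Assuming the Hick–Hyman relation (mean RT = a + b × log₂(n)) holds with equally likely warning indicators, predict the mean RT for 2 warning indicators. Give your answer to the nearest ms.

Solve the two-equation system in a and b:
  b = (1250 − 1035) / (log₂ 32 − log₂ 16) = 215 / (5 − 4) = 215 ms/bit
  a = 1035 − 215 × 4 = 175 ms
Then RT(2) = 175 + 215 × log₂ 2 = 175 + 215 × 1 ≈ 390.000 ms.

390 ms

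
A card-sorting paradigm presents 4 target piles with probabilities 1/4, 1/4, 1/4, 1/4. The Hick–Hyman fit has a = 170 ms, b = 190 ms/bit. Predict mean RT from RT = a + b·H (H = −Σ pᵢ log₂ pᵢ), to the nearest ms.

550 ms

Each term −pᵢ log₂ pᵢ: 0.25·2 + 0.25·2 + 0.25·2 + 0.25·2; summed, H = 2.000 bits.
Mean RT = a + bH = 170 + 190·2.000 = 550.00 ms.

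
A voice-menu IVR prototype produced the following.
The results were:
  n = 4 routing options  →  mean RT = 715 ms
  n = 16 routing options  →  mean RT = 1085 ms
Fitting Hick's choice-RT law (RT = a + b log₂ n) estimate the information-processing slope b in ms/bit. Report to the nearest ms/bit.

Slope: b = (1085 − 715) / (log₂ 16 − log₂ 4) = 370/2.0000 = 185 ms/bit.

185 ms/bit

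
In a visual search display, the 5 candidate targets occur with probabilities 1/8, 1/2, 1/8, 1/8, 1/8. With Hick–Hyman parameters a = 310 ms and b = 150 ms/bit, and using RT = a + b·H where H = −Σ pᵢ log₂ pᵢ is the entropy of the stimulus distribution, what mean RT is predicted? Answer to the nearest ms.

610 ms

H = −Σ pᵢ log₂ pᵢ = 0.125·3 + 0.5·1 + 0.125·3 + 0.125·3 + 0.125·3 = 2.000 bits.
RT = 310 + 150 × 2.000 = 610.00 ms.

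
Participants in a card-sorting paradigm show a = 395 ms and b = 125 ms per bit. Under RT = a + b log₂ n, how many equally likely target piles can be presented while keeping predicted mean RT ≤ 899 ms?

125·log₂ n ≤ 899 − 395 = 504, giving log₂ n ≤ 4.0320 and n ≤ 16.359. The largest whole number is 16.

16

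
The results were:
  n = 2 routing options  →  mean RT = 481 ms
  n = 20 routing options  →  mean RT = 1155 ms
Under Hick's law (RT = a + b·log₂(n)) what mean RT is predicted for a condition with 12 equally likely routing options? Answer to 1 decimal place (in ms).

RT is linear in log₂ n, so two points fix the line:
  b = (1155 − 481) / (log₂ 20 − log₂ 2) = 674 / (4.3219 − 1) = 202.894 ms/bit
  a = 481 − 202.894 × 1 = 278.106 ms
Then RT(12) = 278.106 + 202.894 × log₂ 12 = 278.106 + 202.894 × 3.5850 ≈ 1005.474 ms.

1005.5 ms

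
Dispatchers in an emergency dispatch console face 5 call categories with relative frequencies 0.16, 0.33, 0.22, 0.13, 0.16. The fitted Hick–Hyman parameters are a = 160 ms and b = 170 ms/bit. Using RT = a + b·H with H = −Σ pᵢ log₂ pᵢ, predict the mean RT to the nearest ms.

540 ms

Entropy contributions −pᵢ log₂ pᵢ: 0.4230, 0.5278, 0.4806, 0.3826, 0.4230; sum H = 2.2371 bits.
RT = a + bH = 160 + 170·2.2371 = 540.30 ms.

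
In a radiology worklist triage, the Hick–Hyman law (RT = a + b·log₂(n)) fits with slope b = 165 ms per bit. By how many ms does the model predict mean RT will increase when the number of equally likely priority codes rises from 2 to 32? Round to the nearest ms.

660 ms

ΔRT = (a + b log₂ n₂) − (a + b log₂ n₁) = b·(log₂ n₂ − log₂ n₁).
log₂(32) − log₂(2) = log₂(32/2) = log₂(16) = 4.
ΔRT = 165 × 4.0000 = 660.000 ms.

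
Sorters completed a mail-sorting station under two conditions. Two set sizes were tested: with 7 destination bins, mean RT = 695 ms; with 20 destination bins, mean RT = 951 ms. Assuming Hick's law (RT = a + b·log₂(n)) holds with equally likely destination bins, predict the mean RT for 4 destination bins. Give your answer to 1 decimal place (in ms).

558.5 ms

Solve the two-equation system in a and b:
  b = (951 − 695) / (log₂ 20 − log₂ 7) = 256 / (4.3219 − 2.8074) = 169.025 ms/bit
  a = 695 − 169.025 × 2.8074 = 220.488 ms
Then RT(4) = 220.488 + 169.025 × log₂ 4 = 220.488 + 169.025 × 2 ≈ 558.537 ms.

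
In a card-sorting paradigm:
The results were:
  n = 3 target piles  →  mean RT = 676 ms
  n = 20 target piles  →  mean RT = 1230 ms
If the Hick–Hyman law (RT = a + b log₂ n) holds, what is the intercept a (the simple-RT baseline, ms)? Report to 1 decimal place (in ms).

355.2 ms

The slope on a log₂ axis is (1230 − 676) / (4.3219 − 1.5850) = 202.414 ms/bit.
a = RT₁ − b·log₂ n₁ = 676 − 202.414 × 1.5850 = 355.181 ms.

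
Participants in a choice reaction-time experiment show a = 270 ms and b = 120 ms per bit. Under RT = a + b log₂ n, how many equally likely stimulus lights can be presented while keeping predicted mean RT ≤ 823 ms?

24

Set 270 + 120·log₂ n ≤ 823 → log₂ n ≤ (823 − 270)/120 = 4.6083.
So n ≤ 2^4.6083 = 24.392; the largest integer n is 24.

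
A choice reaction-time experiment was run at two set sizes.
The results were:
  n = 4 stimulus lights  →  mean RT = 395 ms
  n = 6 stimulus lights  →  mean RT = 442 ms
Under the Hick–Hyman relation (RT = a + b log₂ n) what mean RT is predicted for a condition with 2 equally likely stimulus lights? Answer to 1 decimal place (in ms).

With log₂ n on the abscissa the relation is linear; from the two conditions:
  b = (442 − 395) / (log₂ 6 − log₂ 4) = 47 / (2.5850 − 2) = 80.347 ms/bit
  a = 395 − 80.347 × 2 = 234.306 ms
Then RT(2) = 234.306 + 80.347 × log₂ 2 = 234.306 + 80.347 × 1 ≈ 314.653 ms.

314.7 ms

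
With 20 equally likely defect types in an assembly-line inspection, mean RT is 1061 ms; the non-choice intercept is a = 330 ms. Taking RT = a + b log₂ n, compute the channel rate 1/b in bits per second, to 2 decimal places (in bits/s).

5.91 bits/s

Choice component = 1061 − 330 = 731 ms over log₂(20) = 4.3219 bits.
b = 731 / 4.3219 = 169.137 ms/bit, so 1/b = 5.912 bits/s.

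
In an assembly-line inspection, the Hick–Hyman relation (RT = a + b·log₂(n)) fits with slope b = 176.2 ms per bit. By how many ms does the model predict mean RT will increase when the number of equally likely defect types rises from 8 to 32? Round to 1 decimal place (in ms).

The intercept a cancels: ΔRT = b·(log₂ n₂ − log₂ n₁) = b·log₂(n₂/n₁).
log₂(32) − log₂(8) = log₂(32/8) = log₂(4) = 2.
ΔRT = 176.2 × 2.0000 = 352.400 ms.

352.4 ms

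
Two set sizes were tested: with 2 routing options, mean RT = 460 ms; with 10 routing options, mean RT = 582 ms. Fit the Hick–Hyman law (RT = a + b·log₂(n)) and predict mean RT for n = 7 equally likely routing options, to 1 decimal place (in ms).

RT is linear in log₂ n, so two points fix the line:
  b = (582 − 460) / (log₂ 10 − log₂ 2) = 122 / (3.3219 − 1) = 52.543 ms/bit
  a = 460 − 52.543 × 1 = 407.457 ms
Then RT(7) = 407.457 + 52.543 × log₂ 7 = 407.457 + 52.543 × 2.8074 ≈ 554.963 ms.

555.0 ms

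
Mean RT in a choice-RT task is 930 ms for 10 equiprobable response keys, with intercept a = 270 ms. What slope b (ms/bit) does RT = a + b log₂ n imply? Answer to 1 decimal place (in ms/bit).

198.7 ms/bit

log₂(10) = 3.3219 bits.
b = (RT − a)/log₂ n = (930 − 270) / 3.3219 = 198.680 ms/bit.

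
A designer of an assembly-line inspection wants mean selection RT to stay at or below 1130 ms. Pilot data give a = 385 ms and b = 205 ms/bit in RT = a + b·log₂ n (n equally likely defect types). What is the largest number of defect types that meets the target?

Information budget: (1130 − 385)/205 = 3.6341 bits, so n ≤ 2^3.6341 = 12.416 → at most 12.

12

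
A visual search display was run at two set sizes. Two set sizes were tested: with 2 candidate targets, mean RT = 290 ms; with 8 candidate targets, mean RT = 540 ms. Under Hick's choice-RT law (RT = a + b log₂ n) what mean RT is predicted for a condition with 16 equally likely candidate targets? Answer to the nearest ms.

RT is linear in log₂ n, so two points fix the line:
  b = (540 − 290) / (log₂ 8 − log₂ 2) = 250 / (3 − 1) = 125 ms/bit
  a = 290 − 125 × 1 = 165 ms
Then RT(16) = 165 + 125 × log₂ 16 = 165 + 125 × 4 ≈ 665.000 ms.

665 ms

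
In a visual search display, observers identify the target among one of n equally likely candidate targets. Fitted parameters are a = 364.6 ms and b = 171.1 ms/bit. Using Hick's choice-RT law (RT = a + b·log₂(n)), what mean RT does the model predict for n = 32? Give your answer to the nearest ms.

1220 ms

log₂(32) = 5 bits, so RT = 364.6 + 171.1 × 5 ≈ 1220.100 ms.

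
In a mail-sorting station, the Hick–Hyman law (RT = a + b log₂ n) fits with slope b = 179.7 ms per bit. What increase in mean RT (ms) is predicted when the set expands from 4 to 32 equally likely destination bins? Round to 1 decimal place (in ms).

ΔRT = (a + b log₂ n₂) − (a + b log₂ n₁) = b·(log₂ n₂ − log₂ n₁).
log₂(32) − log₂(4) = log₂(32/4) = log₂(8) = 3.
ΔRT = 179.7 × 3.0000 = 539.100 ms.

539.1 ms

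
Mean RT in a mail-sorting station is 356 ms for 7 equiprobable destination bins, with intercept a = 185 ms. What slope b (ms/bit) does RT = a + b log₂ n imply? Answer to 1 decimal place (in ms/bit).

60.9 ms/bit

log₂(7) = 2.8074 bits.
b = (RT − a)/log₂ n = (356 − 185) / 2.8074 = 60.911 ms/bit.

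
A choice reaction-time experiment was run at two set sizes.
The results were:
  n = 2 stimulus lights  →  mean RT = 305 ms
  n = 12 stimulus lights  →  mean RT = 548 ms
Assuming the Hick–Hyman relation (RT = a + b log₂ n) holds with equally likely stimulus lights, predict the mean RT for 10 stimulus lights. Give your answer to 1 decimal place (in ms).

Fit slope and intercept:
  b = (548 − 305) / (log₂ 12 − log₂ 2) = 243 / (3.5850 − 1) = 94.005 ms/bit
  a = 305 − 94.005 × 1 = 210.995 ms
Then RT(10) = 210.995 + 94.005 × log₂ 10 = 210.995 + 94.005 × 3.3219 ≈ 523.273 ms.

523.3 ms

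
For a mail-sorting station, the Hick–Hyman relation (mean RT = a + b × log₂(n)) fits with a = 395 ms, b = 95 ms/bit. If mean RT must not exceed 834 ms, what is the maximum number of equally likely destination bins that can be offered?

95·log₂ n ≤ 834 − 395 = 439, giving log₂ n ≤ 4.6211 and n ≤ 24.608. The largest whole number is 24.

24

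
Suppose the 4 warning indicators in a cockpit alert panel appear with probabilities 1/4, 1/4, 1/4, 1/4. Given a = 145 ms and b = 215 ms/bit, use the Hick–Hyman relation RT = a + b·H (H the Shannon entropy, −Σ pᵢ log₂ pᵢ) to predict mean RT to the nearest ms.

575 ms

Each term −pᵢ log₂ pᵢ: 0.25·2 + 0.25·2 + 0.25·2 + 0.25·2; summed, H = 2.000 bits.
Mean RT = a + bH = 145 + 215·2.000 = 575.00 ms.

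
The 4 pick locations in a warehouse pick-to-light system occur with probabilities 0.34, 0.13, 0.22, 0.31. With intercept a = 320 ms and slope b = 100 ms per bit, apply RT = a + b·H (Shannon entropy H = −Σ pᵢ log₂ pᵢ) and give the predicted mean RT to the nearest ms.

512 ms

Entropy contributions −pᵢ log₂ pᵢ: 0.5292, 0.3826, 0.4806, 0.5238; sum H = 1.9162 bits.
RT = a + bH = 320 + 100·1.9162 = 511.62 ms.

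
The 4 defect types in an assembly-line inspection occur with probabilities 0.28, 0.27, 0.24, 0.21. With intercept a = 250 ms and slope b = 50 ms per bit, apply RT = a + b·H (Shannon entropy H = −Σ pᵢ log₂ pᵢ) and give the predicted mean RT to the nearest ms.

350 ms

Entropy contributions −pᵢ log₂ pᵢ: 0.5142, 0.5100, 0.4941, 0.4728; sum H = 1.9912 bits.
RT = a + bH = 250 + 50·1.9912 = 349.56 ms.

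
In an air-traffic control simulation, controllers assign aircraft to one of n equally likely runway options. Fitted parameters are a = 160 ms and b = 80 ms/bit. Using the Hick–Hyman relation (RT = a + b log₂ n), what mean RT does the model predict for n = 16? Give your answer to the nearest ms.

log₂(16) = 4 bits, so RT = 160 + 80 × 4 ≈ 480.000 ms.

480 ms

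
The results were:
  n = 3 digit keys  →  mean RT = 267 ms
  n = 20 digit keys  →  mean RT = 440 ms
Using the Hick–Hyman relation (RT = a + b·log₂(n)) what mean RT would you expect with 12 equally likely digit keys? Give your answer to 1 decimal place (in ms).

Solve the two-equation system in a and b:
  b = (440 − 267) / (log₂ 20 − log₂ 3) = 173 / (4.3219 − 1.5850) = 63.209 ms/bit
  a = 267 − 63.209 × 1.5850 = 166.817 ms
Then RT(12) = 166.817 + 63.209 × log₂ 12 = 166.817 + 63.209 × 3.5850 ≈ 393.417 ms.

393.4 ms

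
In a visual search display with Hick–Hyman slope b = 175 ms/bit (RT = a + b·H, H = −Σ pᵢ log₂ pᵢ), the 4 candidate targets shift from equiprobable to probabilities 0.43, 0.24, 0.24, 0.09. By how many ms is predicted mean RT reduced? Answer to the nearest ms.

The RT saving is b·ΔH. Equiprobable H₀ = log₂(4) = 2.0000 bits; with the given probabilities H = 1.8245 bits.
b·(H₀ − H) = 175 × (2.0000 − 1.8245) = 30.71 ms.

31 ms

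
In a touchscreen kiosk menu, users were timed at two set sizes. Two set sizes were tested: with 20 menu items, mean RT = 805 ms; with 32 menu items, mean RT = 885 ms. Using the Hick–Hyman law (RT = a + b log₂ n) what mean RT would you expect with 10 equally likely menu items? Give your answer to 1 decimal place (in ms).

With log₂ n on the abscissa the relation is linear; from the two conditions:
  b = (885 − 805) / (log₂ 32 − log₂ 20) = 80 / (5 − 4.3219) = 117.982 ms/bit
  a = 805 − 117.982 × 4.3219 = 295.092 ms
Then RT(10) = 295.092 + 117.982 × log₂ 10 = 295.092 + 117.982 × 3.3219 ≈ 687.018 ms.

687.0 ms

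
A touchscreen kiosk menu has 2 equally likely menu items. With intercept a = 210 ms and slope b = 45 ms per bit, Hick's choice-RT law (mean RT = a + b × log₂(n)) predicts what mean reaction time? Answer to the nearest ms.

log₂(2) = 1 bits, so RT = 210 + 45 × 1 ≈ 255.000 ms.

255 ms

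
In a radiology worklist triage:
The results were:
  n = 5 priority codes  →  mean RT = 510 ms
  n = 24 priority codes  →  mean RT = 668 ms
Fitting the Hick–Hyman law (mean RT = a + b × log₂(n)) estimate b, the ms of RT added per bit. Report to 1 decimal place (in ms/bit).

69.8 ms/bit

Slope: b = (668 − 510) / (log₂ 24 − log₂ 5) = 158/2.2630 = 69.818 ms/bit.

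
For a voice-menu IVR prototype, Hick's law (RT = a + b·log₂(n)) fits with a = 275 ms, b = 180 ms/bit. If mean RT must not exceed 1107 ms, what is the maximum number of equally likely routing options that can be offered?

Information budget: (1107 − 275)/180 = 4.6222 bits, so n ≤ 2^4.6222 = 24.628 → at most 24.

24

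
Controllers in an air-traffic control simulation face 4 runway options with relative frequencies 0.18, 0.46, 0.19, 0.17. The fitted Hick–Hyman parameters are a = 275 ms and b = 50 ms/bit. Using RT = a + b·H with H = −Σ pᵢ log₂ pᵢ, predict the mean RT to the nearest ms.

368 ms

Entropy contributions −pᵢ log₂ pᵢ: 0.4453, 0.5153, 0.4552, 0.4346; sum H = 1.8505 bits.
RT = a + bH = 275 + 50·1.8505 = 367.52 ms.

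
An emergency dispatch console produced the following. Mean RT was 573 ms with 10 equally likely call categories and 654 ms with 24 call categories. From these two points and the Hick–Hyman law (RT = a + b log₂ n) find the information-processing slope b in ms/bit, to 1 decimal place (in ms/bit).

64.1 ms/bit

The slope on a log₂ axis is (654 − 573) / (4.5850 − 3.3219) = 64.131 ms/bit.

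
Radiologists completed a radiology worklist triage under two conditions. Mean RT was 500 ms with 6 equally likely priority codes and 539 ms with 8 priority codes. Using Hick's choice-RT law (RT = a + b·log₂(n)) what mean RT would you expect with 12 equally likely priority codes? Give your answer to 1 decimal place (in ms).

594.0 ms

RT is linear in log₂ n, so two points fix the line:
  b = (539 − 500) / (log₂ 8 − log₂ 6) = 39 / (3 − 2.5850) = 93.967 ms/bit
  a = 500 − 93.967 × 2.5850 = 257.098 ms
Then RT(12) = 257.098 + 93.967 × log₂ 12 = 257.098 + 93.967 × 3.5850 ≈ 593.967 ms.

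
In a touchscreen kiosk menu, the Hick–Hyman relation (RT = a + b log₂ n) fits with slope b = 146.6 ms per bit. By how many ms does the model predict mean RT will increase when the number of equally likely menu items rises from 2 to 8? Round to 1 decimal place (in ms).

293.2 ms

The intercept a cancels: ΔRT = b·(log₂ n₂ − log₂ n₁) = b·log₂(n₂/n₁).
log₂(8) − log₂(2) = log₂(8/2) = log₂(4) = 2.
ΔRT = 146.6 × 2.0000 = 293.200 ms.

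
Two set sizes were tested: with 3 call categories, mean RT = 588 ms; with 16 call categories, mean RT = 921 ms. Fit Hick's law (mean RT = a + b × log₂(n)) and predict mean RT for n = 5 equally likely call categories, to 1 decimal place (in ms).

689.6 ms

With log₂ n on the abscissa the relation is linear; from the two conditions:
  b = (921 − 588) / (log₂ 16 − log₂ 3) = 333 / (4 − 1.5850) = 137.886 ms/bit
  a = 588 − 137.886 × 1.5850 = 369.456 ms
Then RT(5) = 369.456 + 137.886 × log₂ 5 = 369.456 + 137.886 × 2.3219 ≈ 689.617 ms.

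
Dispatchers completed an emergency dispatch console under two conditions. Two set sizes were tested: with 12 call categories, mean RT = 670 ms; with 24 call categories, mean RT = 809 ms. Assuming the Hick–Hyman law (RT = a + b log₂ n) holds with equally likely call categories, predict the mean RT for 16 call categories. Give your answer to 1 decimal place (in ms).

727.7 ms

Solve the two-equation system in a and b:
  b = (809 − 670) / (log₂ 24 − log₂ 12) = 139 / (4.5850 − 3.5850) = 139.000 ms/bit
  a = 670 − 139.000 × 3.5850 = 171.690 ms
Then RT(16) = 171.690 + 139.000 × log₂ 16 = 171.690 + 139.000 × 4 ≈ 727.690 ms.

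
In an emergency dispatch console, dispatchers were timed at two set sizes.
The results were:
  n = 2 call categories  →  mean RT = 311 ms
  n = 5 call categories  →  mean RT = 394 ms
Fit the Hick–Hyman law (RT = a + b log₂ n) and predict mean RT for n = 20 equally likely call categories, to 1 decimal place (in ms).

Fit slope and intercept:
  b = (394 − 311) / (log₂ 5 − log₂ 2) = 83 / (2.3219 − 1) = 62.787 ms/bit
  a = 311 − 62.787 × 1 = 248.213 ms
Then RT(20) = 248.213 + 62.787 × log₂ 20 = 248.213 + 62.787 × 4.3219 ≈ 519.574 ms.

519.6 ms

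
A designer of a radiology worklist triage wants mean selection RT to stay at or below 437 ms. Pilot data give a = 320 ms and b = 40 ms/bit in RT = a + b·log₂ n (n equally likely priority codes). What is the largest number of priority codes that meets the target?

Information budget: (437 − 320)/40 = 2.9250 bits, so n ≤ 2^2.9250 = 7.595 → at most 7.

7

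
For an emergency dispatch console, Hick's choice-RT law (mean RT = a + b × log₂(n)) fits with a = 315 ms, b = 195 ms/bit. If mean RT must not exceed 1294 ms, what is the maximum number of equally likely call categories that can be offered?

32

Information budget: (1294 − 315)/195 = 5.0205 bits, so n ≤ 2^5.0205 = 32.458 → at most 32.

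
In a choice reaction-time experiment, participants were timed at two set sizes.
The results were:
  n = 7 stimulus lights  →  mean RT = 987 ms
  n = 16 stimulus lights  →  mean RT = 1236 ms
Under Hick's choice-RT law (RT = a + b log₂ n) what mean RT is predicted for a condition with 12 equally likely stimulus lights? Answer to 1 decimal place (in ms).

1149.3 ms

Fit slope and intercept:
  b = (1236 − 987) / (log₂ 16 − log₂ 7) = 249 / (4 − 2.8074) = 208.780 ms/bit
  a = 987 − 208.780 × 2.8074 = 400.881 ms
Then RT(12) = 400.881 + 208.780 × log₂ 12 = 400.881 + 208.780 × 3.5850 ≈ 1149.349 ms.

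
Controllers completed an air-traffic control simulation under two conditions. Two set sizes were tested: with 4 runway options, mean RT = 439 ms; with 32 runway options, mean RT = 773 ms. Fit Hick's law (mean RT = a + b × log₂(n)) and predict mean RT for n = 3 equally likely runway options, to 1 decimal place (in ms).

Fit slope and intercept:
  b = (773 − 439) / (log₂ 32 − log₂ 4) = 334 / (5 − 2) = 111.333 ms/bit
  a = 439 − 111.333 × 2 = 216.333 ms
Then RT(3) = 216.333 + 111.333 × log₂ 3 = 216.333 + 111.333 × 1.5850 ≈ 392.792 ms.

392.8 ms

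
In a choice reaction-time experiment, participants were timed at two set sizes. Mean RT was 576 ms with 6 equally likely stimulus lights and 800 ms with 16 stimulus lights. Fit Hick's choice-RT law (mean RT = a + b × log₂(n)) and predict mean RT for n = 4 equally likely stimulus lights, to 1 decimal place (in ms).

483.4 ms

Fit slope and intercept:
  b = (800 − 576) / (log₂ 16 − log₂ 6) = 224 / (4 − 2.5850) = 158.300 ms/bit
  a = 576 − 158.300 × 2.5850 = 166.801 ms
Then RT(4) = 166.801 + 158.300 × log₂ 4 = 166.801 + 158.300 × 2 ≈ 483.401 ms.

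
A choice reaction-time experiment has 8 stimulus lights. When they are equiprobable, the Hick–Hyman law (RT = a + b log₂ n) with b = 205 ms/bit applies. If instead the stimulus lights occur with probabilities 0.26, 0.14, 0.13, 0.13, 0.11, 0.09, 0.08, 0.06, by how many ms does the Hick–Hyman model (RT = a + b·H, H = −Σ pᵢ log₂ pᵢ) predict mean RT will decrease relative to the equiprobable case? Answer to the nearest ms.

28 ms

Equiprobable entropy H₀ = log₂ 8 = 3.0000 bits.
Skewed entropy H = −Σ pᵢ log₂ pᵢ = 2.8657 bits.
ΔRT = b·(H₀ − H) = 205 × 0.1343 = 27.54 ms.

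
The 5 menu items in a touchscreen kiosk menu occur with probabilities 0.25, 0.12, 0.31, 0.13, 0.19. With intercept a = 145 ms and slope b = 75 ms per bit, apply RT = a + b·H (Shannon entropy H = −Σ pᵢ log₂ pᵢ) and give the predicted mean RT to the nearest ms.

Entropy contributions −pᵢ log₂ pᵢ: 0.5000, 0.3671, 0.5238, 0.3826, 0.4552; sum H = 2.2287 bits.
RT = a + bH = 145 + 75·2.2287 = 312.15 ms.

312 ms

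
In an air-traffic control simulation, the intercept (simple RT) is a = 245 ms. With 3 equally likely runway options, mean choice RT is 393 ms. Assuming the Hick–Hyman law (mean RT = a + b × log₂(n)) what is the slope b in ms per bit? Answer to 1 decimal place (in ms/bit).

93.4 ms/bit

log₂(3) = 1.5850 bits.
b = (RT − a)/log₂ n = (393 − 245) / 1.5850 = 93.378 ms/bit.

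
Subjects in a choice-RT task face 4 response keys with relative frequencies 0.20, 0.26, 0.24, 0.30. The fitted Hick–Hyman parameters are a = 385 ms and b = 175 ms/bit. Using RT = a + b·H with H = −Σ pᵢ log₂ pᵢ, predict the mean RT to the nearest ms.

732 ms

H = 0.20·log₂(1/0.20) + 0.26·log₂(1/0.26) + 0.24·log₂(1/0.24) + 0.30·log₂(1/0.30) = 1.9849 bits.
RT = 385 + 175 × 1.9849 = 732.36 ms.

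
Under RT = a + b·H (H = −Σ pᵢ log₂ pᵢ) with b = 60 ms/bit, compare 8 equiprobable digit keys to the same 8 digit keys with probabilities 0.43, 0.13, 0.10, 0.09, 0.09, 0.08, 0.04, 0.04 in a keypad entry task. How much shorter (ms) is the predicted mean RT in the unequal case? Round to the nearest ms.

Equiprobable entropy H₀ = log₂ 8 = 3.0000 bits.
Skewed entropy H = −Σ pᵢ log₂ pᵢ = 2.5267 bits.
ΔRT = b·(H₀ − H) = 60 × 0.4733 = 28.40 ms.

28 ms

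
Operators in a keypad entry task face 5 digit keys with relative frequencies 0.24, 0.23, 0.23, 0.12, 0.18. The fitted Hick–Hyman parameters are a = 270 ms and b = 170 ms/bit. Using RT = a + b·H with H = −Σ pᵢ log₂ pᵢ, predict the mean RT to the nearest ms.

658 ms

H = 0.24·log₂(1/0.24) + 0.23·log₂(1/0.23) + 0.23·log₂(1/0.23) + 0.12·log₂(1/0.12) + 0.18·log₂(1/0.18) = 2.2818 bits.
RT = 270 + 170 × 2.2818 = 657.91 ms.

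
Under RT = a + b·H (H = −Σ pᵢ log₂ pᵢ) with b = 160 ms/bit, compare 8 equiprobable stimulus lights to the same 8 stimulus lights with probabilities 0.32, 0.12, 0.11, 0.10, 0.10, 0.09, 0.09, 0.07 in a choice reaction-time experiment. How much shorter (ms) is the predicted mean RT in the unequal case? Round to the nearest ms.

32 ms

Equiprobable entropy H₀ = log₂ 8 = 3.0000 bits.
Skewed entropy H = −Σ pᵢ log₂ pᵢ = 2.8016 bits.
ΔRT = b·(H₀ − H) = 160 × 0.1984 = 31.74 ms.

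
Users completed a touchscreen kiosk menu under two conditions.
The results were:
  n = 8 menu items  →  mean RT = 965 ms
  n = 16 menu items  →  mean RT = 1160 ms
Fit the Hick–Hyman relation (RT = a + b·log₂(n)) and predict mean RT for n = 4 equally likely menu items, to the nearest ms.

With log₂ n on the abscissa the relation is linear; from the two conditions:
  b = (1160 − 965) / (log₂ 16 − log₂ 8) = 195 / (4 − 3) = 195 ms/bit
  a = 965 − 195 × 3 = 380 ms
Then RT(4) = 380 + 195 × log₂ 4 = 380 + 195 × 2 ≈ 770.000 ms.

770 ms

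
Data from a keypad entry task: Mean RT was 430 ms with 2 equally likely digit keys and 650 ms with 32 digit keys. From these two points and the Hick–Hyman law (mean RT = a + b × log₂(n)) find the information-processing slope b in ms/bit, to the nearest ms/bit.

55 ms/bit

b = (RT₂ − RT₁)/(log₂ n₂ − log₂ n₁) = (650 − 430)/(5 − 1) = 55 ms/bit.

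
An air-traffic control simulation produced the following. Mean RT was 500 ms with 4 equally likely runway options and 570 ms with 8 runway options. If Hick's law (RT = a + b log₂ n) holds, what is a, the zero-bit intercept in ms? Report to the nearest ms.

b = (RT₂ − RT₁)/(log₂ n₂ − log₂ n₁) = (570 − 500)/(3 − 2) = 70 ms/bit.
Intercept: a = 500 − 70·log₂(4) = 360.000 ms.

360 ms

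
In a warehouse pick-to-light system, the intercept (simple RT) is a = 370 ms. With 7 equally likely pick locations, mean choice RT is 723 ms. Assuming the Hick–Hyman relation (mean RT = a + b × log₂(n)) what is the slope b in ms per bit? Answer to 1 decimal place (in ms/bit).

125.7 ms/bit

b = (723 − 370) / log₂(7) = 353 / 2.8074 = 125.741 ms/bit.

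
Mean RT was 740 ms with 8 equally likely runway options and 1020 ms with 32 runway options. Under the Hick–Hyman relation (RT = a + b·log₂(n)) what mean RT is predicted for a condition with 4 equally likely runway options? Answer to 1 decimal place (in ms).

600.0 ms

Fit slope and intercept:
  b = (1020 − 740) / (log₂ 32 − log₂ 8) = 280 / (5 − 3) = 140.000 ms/bit
  a = 740 − 140.000 × 3 = 320.000 ms
Then RT(4) = 320.000 + 140.000 × log₂ 4 = 320.000 + 140.000 × 2 ≈ 600.000 ms.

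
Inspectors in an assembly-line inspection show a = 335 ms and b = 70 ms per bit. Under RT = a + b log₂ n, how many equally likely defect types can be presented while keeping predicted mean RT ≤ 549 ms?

Information budget: (549 − 335)/70 = 3.0571 bits, so n ≤ 2^3.0571 = 8.323 → at most 8.

8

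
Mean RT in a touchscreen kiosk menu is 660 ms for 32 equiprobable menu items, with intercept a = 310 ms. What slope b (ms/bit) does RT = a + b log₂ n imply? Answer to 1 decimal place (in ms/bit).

70.0 ms/bit

32 alternatives carry log₂ 32 = 5 bits; the choice cost is 660 − 310 = 350 ms, so b = 350/5 = 70.000 ms/bit.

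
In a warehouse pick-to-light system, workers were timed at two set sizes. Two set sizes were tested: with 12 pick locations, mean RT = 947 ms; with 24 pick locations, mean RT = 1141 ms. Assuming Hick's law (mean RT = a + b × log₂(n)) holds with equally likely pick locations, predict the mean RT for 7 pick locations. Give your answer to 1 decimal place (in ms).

Solve the two-equation system in a and b:
  b = (1141 − 947) / (log₂ 24 − log₂ 12) = 194 / (4.5850 − 3.5850) = 194.000 ms/bit
  a = 947 − 194.000 × 3.5850 = 251.517 ms
Then RT(7) = 251.517 + 194.000 × log₂ 7 = 251.517 + 194.000 × 2.8074 ≈ 796.144 ms.

796.1 ms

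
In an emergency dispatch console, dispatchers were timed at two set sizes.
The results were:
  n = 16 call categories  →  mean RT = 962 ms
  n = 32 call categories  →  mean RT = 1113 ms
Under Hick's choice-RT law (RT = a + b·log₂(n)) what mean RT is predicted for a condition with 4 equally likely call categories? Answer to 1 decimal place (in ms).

660.0 ms

RT is linear in log₂ n, so two points fix the line:
  b = (1113 − 962) / (log₂ 32 − log₂ 16) = 151 / (5 − 4) = 151.000 ms/bit
  a = 962 − 151.000 × 4 = 358.000 ms
Then RT(4) = 358.000 + 151.000 × log₂ 4 = 358.000 + 151.000 × 2 ≈ 660.000 ms.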